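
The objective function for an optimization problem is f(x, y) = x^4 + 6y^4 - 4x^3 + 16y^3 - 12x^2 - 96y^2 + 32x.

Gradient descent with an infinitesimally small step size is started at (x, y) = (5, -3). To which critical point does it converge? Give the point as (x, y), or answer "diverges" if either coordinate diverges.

f is separable, so gradient descent decouples: x follows -∂f/∂x, y follows -∂f/∂y.
∂f/∂x = 4(x - 4)(x - 1)(x + 2); at x=5 this is 112, so x decreases.
∂f/∂y = 24y(y - 2)(y + 4); at y=-3 this is 360, so y decreases.
x converges to its nearest critical value 4 (a local min of the x-part); y converges to -4. The iterate converges to (4, -4).

(4, -4)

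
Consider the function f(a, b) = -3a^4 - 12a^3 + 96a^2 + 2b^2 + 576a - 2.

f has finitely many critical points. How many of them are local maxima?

0

f separates as a function of a plus a function of b, so ∇f=0 decouples.
∂f/∂a = -12(a - 4)(a + 3)(a + 4) = 0 at a ∈ {-4, -3, 4}; ∂f/∂b = 4b = 0 at b ∈ {0}.
The Hessian is diagonal: diag(f_aa, f_bb). Second derivatives: f_aa(-4)=-96, f_aa(-3)=84, f_aa(4)=-672; f_bb(0)=4.
Local maxima occur where both diagonal entries negative: none. Count: 0.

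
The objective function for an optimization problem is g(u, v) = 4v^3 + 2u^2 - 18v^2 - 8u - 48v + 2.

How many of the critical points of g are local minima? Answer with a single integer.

1

g separates as a function of u plus a function of v, so ∇g=0 decouples.
∂g/∂u = 4(u - 2) = 0 at u ∈ {2}; ∂g/∂v = 12(v - 4)(v + 1) = 0 at v ∈ {-1, 4}.
The Hessian is diagonal: diag(g_uu, g_vv). Second derivatives: g_uu(2)=4; g_vv(-1)=-60, g_vv(4)=60.
Local minima occur where both diagonal entries positive: (2, 4). Count: 1.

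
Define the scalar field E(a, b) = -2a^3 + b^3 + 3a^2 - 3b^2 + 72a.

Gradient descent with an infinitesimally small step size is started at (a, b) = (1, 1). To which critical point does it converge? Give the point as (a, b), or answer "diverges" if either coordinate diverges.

(-3, 2)

E is separable, so gradient descent decouples: a follows -∂E/∂a, b follows -∂E/∂b.
∂E/∂a = -6(a - 4)(a + 3); at a=1 this is 72, so a decreases.
∂E/∂b = 3b(b - 2); at b=1 this is -3, so b increases.
a converges to its nearest critical value -3 (a local min of the a-part); b converges to 2. The iterate converges to (-3, 2).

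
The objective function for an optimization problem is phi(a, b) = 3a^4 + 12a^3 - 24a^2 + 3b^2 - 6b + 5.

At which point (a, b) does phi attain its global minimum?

phi(a,b) separates as P(a) + Q(b) + 5, so its minimum is min P + min Q + 5.
P'(a) = 12a(a - 1)(a + 4) vanishes at a ∈ {-4, 0, 1}; Q'(b) = 6b - 6 vanishes at b ∈ {1}.
Local minima of P (where P''>0): P(-4)=-384, P(1)=-9. Local minima of Q: Q(1)=-3.
So the global minimum of phi is P(-4) + Q(1) + 5 = -384 − 3 + 5 = -382, attained at (-4, 1).

(-4, 1)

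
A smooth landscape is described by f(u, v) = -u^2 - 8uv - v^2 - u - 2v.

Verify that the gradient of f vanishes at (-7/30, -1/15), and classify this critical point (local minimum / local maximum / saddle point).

saddle point

∇f = (-2u - 8v - 1, -8u - 2v - 2); substituting (-7/30, -1/15) gives ∇f = (0, 0), so (-7/30, -1/15) is indeed a critical point.
The Hessian of f is constant: H = [[-2, -8], [-8, -2]].
det(H) = (-2)·(-2) − (-8)² = -60.
Since det(H) < 0, H is indefinite and the critical point is a saddle point.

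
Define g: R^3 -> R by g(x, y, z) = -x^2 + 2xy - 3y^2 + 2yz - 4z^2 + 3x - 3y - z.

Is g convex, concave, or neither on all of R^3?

concave

g is quadratic, so its Hessian is the constant matrix H = [[-2, 2, 0], [2, -6, 2], [0, 2, -8]].
Leading principal minors: -2, 8, -56.
Signs alternate −, +, − ⇒ H ≺ 0 ⇒ concave.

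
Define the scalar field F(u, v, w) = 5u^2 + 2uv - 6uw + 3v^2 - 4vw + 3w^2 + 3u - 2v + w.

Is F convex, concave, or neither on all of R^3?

convex

F is quadratic, so its Hessian is the constant matrix H = [[10, 2, -6], [2, 6, -4], [-6, -4, 6]].
Leading principal minors: 10, 56, 56.
All positive ⇒ H ≻ 0 ⇒ convex.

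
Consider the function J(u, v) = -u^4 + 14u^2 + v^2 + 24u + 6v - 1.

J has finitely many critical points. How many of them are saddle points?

2

J separates as a function of u plus a function of v, so ∇J=0 decouples.
∂J/∂u = -4(u - 3)(u + 1)(u + 2) = 0 at u ∈ {-2, -1, 3}; ∂J/∂v = 2(v + 3) = 0 at v ∈ {-3}.
The Hessian is diagonal: diag(J_uu, J_vv). Second derivatives: J_uu(-2)=-20, J_uu(-1)=16, J_uu(3)=-80; J_vv(-3)=2.
Saddle points occur where the two diagonal entries have opposite signs: (-2, -3), (3, -3). Count: 2.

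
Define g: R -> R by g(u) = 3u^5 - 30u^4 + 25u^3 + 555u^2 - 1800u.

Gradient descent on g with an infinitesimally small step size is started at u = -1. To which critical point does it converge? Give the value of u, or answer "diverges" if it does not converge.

g'(u) = 15(u - 5)(u - 4)(u - 2)(u + 3), so g'(-1) = -2700.
Gradient descent moves in the -g' direction, i.e. u is increasing.
The nearest critical point in that direction is u = 2, where g'' = 450 > 0 (a local minimum). The iterate converges there.

2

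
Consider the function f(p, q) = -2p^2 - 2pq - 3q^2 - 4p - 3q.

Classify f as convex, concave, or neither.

f is quadratic, so its Hessian is the constant matrix H = [[-4, -2], [-2, -6]].
det(H) = 20, tr(H) = -10.
det(H) > 0 and tr(H) < 0, so H is negative definite everywhere: concave.

concave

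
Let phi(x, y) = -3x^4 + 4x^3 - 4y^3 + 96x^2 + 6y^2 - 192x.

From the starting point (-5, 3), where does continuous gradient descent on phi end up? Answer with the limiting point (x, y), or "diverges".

phi is separable, so gradient descent decouples: x follows -∂phi/∂x, y follows -∂phi/∂y.
∂phi/∂x = -12(x - 4)(x - 1)(x + 4); at x=-5 this is 648, so x decreases.
∂phi/∂y = -12y(y - 1); at y=3 this is -72, so y increases.
The x-coordinate has no critical point in that direction and runs off to infinity.

diverges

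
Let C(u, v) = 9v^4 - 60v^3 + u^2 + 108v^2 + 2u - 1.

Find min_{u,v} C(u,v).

C(u,v) separates as P(u) + Q(v) − 1, so its minimum is min P + min Q − 1.
P'(u) = 2u + 2 vanishes at u ∈ {-1}; Q'(v) = 36v(v - 3)(v - 2) vanishes at v ∈ {0, 2, 3}.
Local minima of P (where P''>0): P(-1)=-1. Local minima of Q: Q(0)=0, Q(3)=81.
So the global minimum of C is P(-1) + Q(0) − 1 = -1 + 0 − 1 = -2, attained at (-1, 0).

-2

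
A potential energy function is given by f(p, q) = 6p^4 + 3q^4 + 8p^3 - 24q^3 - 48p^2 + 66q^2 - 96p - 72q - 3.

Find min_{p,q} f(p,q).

-254

f(p,q) separates as A(p) + B(q) − 3, so its minimum is min A + min B − 3.
A'(p) = 24(p - 2)(p + 1)(p + 2) vanishes at p ∈ {-2, -1, 2}; B'(q) = 12(q - 3)(q - 2)(q - 1) vanishes at q ∈ {1, 2, 3}.
Local minima of A (where A''>0): A(-2)=32, A(2)=-224. Local minima of B: B(1)=-27, B(3)=-27.
So the global minimum of f is A(2) + B(1) − 3 = -224 − 27 − 3 = -254, attained at (2, 1).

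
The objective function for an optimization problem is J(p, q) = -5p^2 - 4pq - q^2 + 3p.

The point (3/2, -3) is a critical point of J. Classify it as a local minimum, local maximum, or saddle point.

The Hessian of J is constant: H = [[-10, -4], [-4, -2]].
det(H) = (-10)·(-2) − (-4)² = 4.
det(H) > 0 and tr(H) = -12 < 0, so H is negative definite and the point is a local maximum.

local maximum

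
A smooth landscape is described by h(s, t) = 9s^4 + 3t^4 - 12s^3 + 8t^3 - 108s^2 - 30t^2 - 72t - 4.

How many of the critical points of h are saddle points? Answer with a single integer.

4

h separates as a function of s plus a function of t, so ∇h=0 decouples.
∂h/∂s = 36s(s - 3)(s + 2) = 0 at s ∈ {-2, 0, 3}; ∂h/∂t = 12(t - 2)(t + 1)(t + 3) = 0 at t ∈ {-3, -1, 2}.
The Hessian is diagonal: diag(h_ss, h_tt). Second derivatives: h_ss(-2)=360, h_ss(0)=-216, h_ss(3)=540; h_tt(-3)=120, h_tt(-1)=-72, h_tt(2)=180.
Saddle points occur where the two diagonal entries have opposite signs: (-2, -1), (0, -3), (0, 2), (3, -1). Count: 4.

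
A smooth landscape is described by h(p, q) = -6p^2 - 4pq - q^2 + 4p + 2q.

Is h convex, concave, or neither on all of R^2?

concave

h is quadratic, so its Hessian is the constant matrix H = [[-12, -4], [-4, -2]].
det(H) = 8, tr(H) = -14.
det(H) > 0 and tr(H) < 0, so H is negative definite everywhere: concave.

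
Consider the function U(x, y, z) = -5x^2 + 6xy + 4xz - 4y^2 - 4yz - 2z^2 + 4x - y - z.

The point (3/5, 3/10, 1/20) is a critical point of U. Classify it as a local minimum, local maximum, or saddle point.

local maximum

The Hessian is constant: H = [[-10, 6, 4], [6, -8, -4], [4, -4, -4]].
Leading principal minors: Δ₁ = -10, Δ₂ = 44, Δ₃ = -80.
The minors alternate sign starting negative (−, +, −), so H is negative definite: a local maximum.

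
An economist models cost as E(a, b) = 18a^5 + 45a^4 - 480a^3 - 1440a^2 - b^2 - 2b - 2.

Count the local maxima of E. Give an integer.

E separates as a function of a plus a function of b, so ∇E=0 decouples.
∂E/∂a = 90a(a - 4)(a + 2)(a + 4) = 0 at a ∈ {-4, -2, 0, 4}; ∂E/∂b = -2(b + 1) = 0 at b ∈ {-1}.
The Hessian is diagonal: diag(E_aa, E_bb). Second derivatives: E_aa(-4)=-5760, E_aa(-2)=2160, E_aa(0)=-2880, E_aa(4)=17280; E_bb(-1)=-2.
Local maxima occur where both diagonal entries negative: (-4, -1), (0, -1). Count: 2.

2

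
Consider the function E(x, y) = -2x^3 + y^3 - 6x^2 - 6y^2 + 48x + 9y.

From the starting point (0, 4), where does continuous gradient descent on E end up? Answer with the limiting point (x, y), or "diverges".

(-4, 3)

E is separable, so gradient descent decouples: x follows -∂E/∂x, y follows -∂E/∂y.
∂E/∂x = -6(x - 2)(x + 4); at x=0 this is 48, so x decreases.
∂E/∂y = 3(y - 3)(y - 1); at y=4 this is 9, so y decreases.
x converges to its nearest critical value -4 (a local min of the x-part); y converges to 3. The iterate converges to (-4, 3).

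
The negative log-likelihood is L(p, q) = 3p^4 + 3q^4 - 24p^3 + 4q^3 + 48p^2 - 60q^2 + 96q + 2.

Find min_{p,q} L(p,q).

-830

L(p,q) separates as A(p) + B(q) + 2, so its minimum is min A + min B + 2.
A'(p) = 12p(p - 4)(p - 2) vanishes at p ∈ {0, 2, 4}; B'(q) = 12(q - 2)(q - 1)(q + 4) vanishes at q ∈ {-4, 1, 2}.
Local minima of A (where A''>0): A(0)=0, A(4)=0. Local minima of B: B(-4)=-832, B(2)=32.
So the global minimum of L is A(0) + B(-4) + 2 = 0 − 832 + 2 = -830, attained at (0, -4).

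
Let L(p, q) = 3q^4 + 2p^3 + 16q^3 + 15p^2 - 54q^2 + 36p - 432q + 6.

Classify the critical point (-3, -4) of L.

saddle point

The mixed partial ∂²L/∂p∂q is 0, so the Hessian at any point is diag(L_pp, L_qq) = diag(6(2p + 5), 12(3q^2 + 8q - 9)).
At (-3, -4): H = diag(-6, 84).
The eigenvalues have opposite signs, so H is indefinite: a saddle point.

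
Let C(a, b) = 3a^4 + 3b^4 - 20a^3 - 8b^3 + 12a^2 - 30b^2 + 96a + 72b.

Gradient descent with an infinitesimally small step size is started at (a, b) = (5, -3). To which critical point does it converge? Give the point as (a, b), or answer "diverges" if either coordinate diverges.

(4, -2)

C is separable, so gradient descent decouples: a follows -∂C/∂a, b follows -∂C/∂b.
∂C/∂a = 12(a - 4)(a - 2)(a + 1); at a=5 this is 216, so a decreases.
∂C/∂b = 12(b - 3)(b - 1)(b + 2); at b=-3 this is -288, so b increases.
a converges to its nearest critical value 4 (a local min of the a-part); b converges to -2. The iterate converges to (4, -2).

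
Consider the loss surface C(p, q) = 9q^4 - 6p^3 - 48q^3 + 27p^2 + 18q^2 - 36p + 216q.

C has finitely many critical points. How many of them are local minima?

C separates as a function of p plus a function of q, so ∇C=0 decouples.
∂C/∂p = -18(p - 2)(p - 1) = 0 at p ∈ {1, 2}; ∂C/∂q = 36(q - 3)(q - 2)(q + 1) = 0 at q ∈ {-1, 2, 3}.
The Hessian is diagonal: diag(C_pp, C_qq). Second derivatives: C_pp(1)=18, C_pp(2)=-18; C_qq(-1)=432, C_qq(2)=-108, C_qq(3)=144.
Local minima occur where both diagonal entries positive: (1, -1), (1, 3). Count: 2.

2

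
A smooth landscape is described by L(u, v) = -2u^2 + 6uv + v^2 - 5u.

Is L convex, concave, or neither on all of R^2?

neither

L is quadratic, so its Hessian is the constant matrix H = [[-4, 6], [6, 2]].
det(H) = -44, tr(H) = -2.
det(H) < 0, so H is indefinite: neither convex nor concave.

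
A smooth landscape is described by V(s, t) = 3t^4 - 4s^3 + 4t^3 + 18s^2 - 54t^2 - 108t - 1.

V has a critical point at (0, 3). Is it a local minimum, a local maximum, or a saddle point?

local minimum

The mixed partial ∂²V/∂s∂t is 0, so the Hessian at any point is diag(V_ss, V_tt) = diag(12(-2s + 3), 12(3t^2 + 2t - 9)).
At (0, 3): H = diag(36, 288).
Both eigenvalues are positive, so H is positive definite: a local minimum.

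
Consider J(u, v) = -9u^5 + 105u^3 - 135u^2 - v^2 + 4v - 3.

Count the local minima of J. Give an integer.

J separates as a function of u plus a function of v, so ∇J=0 decouples.
∂J/∂u = -45u(u - 2)(u - 1)(u + 3) = 0 at u ∈ {-3, 0, 1, 2}; ∂J/∂v = -2(v - 2) = 0 at v ∈ {2}.
The Hessian is diagonal: diag(J_uu, J_vv). Second derivatives: J_uu(-3)=2700, J_uu(0)=-270, J_uu(1)=180, J_uu(2)=-450; J_vv(2)=-2.
Local minima occur where both diagonal entries positive: none. Count: 0.

0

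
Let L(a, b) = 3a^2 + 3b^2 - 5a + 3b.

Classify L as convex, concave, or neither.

convex

L is quadratic, so its Hessian is the constant matrix H = [[6, 0], [0, 6]].
det(H) = 36, tr(H) = 12.
det(H) > 0 and tr(H) > 0, so H is positive definite everywhere: convex.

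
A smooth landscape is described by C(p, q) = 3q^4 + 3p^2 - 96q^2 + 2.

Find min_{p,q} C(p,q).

C(p,q) separates as A(p) + B(q) + 2, so its minimum is min A + min B + 2.
A'(p) = 6p vanishes at p ∈ {0}; B'(q) = 12q(q - 4)(q + 4) vanishes at q ∈ {-4, 0, 4}.
Local minima of A (where A''>0): A(0)=0. Local minima of B: B(-4)=-768, B(4)=-768.
So the global minimum of C is A(0) + B(-4) + 2 = 0 − 768 + 2 = -766, attained at (0, -4).

-766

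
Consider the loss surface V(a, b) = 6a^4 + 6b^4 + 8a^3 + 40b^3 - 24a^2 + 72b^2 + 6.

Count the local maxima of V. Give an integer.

1

V separates as a function of a plus a function of b, so ∇V=0 decouples.
∂V/∂a = 24a(a - 1)(a + 2) = 0 at a ∈ {-2, 0, 1}; ∂V/∂b = 24b(b + 2)(b + 3) = 0 at b ∈ {-3, -2, 0}.
The Hessian is diagonal: diag(V_aa, V_bb). Second derivatives: V_aa(-2)=144, V_aa(0)=-48, V_aa(1)=72; V_bb(-3)=72, V_bb(-2)=-48, V_bb(0)=144.
Local maxima occur where both diagonal entries negative: (0, -2). Count: 1.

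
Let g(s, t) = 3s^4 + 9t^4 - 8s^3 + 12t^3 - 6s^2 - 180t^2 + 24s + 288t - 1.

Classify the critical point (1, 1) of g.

local maximum

The mixed partial ∂²g/∂s∂t is 0, so the Hessian at any point is diag(g_ss, g_tt) = diag(12(3s^2 - 4s - 1), 36(3t^2 + 2t - 10)).
At (1, 1): H = diag(-24, -180).
Both eigenvalues are negative, so H is negative definite: a local maximum.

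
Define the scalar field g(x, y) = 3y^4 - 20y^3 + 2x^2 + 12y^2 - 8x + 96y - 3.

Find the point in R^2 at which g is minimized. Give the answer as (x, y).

(2, -1)

g(x,y) separates as P(x) + Q(y) − 3, so its minimum is min P + min Q − 3.
P'(x) = 4x - 8 vanishes at x ∈ {2}; Q'(y) = 12(y - 4)(y - 2)(y + 1) vanishes at y ∈ {-1, 2, 4}.
Local minima of P (where P''>0): P(2)=-8. Local minima of Q: Q(-1)=-61, Q(4)=64.
So the global minimum of g is P(2) + Q(-1) − 3 = -8 − 61 − 3 = -72, attained at (2, -1).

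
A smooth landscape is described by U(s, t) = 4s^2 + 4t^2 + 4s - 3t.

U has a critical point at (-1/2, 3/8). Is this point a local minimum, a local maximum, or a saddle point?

The Hessian of U is constant: H = [[8, 0], [0, 8]].
det(H) = 8·8 − 0² = 64.
det(H) > 0 and tr(H) = 16 > 0, so H is positive definite and the point is a local minimum.

local minimum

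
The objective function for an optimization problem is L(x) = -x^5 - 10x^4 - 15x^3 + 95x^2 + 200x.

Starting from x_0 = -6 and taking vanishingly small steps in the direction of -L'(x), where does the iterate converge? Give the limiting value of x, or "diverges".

-5

L'(x) = -5(x - 2)(x + 1)(x + 4)(x + 5), so L'(-6) = -400.
Gradient descent moves in the -L' direction, i.e. x is increasing.
The nearest critical point in that direction is x = -5, where L'' = 140 > 0 (a local minimum). The iterate converges there.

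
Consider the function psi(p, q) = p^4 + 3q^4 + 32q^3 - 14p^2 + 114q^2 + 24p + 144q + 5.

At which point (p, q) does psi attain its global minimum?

psi(p,q) separates as A(p) + B(q) + 5, so its minimum is min A + min B + 5.
A'(p) = 4(p - 2)(p - 1)(p + 3) vanishes at p ∈ {-3, 1, 2}; B'(q) = 12(q + 1)(q + 3)(q + 4) vanishes at q ∈ {-4, -3, -1}.
Local minima of A (where A''>0): A(-3)=-117, A(2)=8. Local minima of B: B(-4)=-32, B(-1)=-59.
So the global minimum of psi is A(-3) + B(-1) + 5 = -117 − 59 + 5 = -171, attained at (-3, -1).

(-3, -1)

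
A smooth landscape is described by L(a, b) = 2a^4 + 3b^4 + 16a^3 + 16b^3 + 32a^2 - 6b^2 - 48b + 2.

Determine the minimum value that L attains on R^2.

L(a,b) separates as P(a) + Q(b) + 2, so its minimum is min P + min Q + 2.
P'(a) = 8a(a + 2)(a + 4) vanishes at a ∈ {-4, -2, 0}; Q'(b) = 12(b - 1)(b + 1)(b + 4) vanishes at b ∈ {-4, -1, 1}.
Local minima of P (where P''>0): P(-4)=0, P(0)=0. Local minima of Q: Q(-4)=-160, Q(1)=-35.
So the global minimum of L is P(-4) + Q(-4) + 2 = 0 − 160 + 2 = -158, attained at (-4, -4).

-158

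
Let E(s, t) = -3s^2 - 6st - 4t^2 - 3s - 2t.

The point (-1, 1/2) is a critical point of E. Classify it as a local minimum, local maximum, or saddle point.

The Hessian of E is constant: H = [[-6, -6], [-6, -8]].
det(H) = (-6)·(-8) − (-6)² = 12.
det(H) > 0 and tr(H) = -14 < 0, so H is negative definite and the point is a local maximum.

local maximum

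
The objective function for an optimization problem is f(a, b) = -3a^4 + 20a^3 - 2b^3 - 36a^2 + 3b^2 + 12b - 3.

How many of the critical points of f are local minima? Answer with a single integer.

f separates as a function of a plus a function of b, so ∇f=0 decouples.
∂f/∂a = -12a(a - 3)(a - 2) = 0 at a ∈ {0, 2, 3}; ∂f/∂b = -6(b - 2)(b + 1) = 0 at b ∈ {-1, 2}.
The Hessian is diagonal: diag(f_aa, f_bb). Second derivatives: f_aa(0)=-72, f_aa(2)=24, f_aa(3)=-36; f_bb(-1)=18, f_bb(2)=-18.
Local minima occur where both diagonal entries positive: (2, -1). Count: 1.

1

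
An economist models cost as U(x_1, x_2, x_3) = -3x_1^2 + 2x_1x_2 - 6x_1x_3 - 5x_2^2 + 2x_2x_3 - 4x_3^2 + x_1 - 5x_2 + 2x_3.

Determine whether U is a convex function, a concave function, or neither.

U is quadratic, so its Hessian is the constant matrix H = [[-6, 2, -6], [2, -10, 2], [-6, 2, -8]].
Leading principal minors: -6, 56, -112.
Signs alternate −, +, − ⇒ H ≺ 0 ⇒ concave.

concave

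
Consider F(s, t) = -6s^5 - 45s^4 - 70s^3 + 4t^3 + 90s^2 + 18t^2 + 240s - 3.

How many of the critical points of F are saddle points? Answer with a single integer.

F separates as a function of s plus a function of t, so ∇F=0 decouples.
∂F/∂s = -30(s - 1)(s + 1)(s + 2)(s + 4) = 0 at s ∈ {-4, -2, -1, 1}; ∂F/∂t = 12t(t + 3) = 0 at t ∈ {-3, 0}.
The Hessian is diagonal: diag(F_ss, F_tt). Second derivatives: F_ss(-4)=900, F_ss(-2)=-180, F_ss(-1)=180, F_ss(1)=-900; F_tt(-3)=-36, F_tt(0)=36.
Saddle points occur where the two diagonal entries have opposite signs: (-4, -3), (-2, 0), (-1, -3), (1, 0). Count: 4.

4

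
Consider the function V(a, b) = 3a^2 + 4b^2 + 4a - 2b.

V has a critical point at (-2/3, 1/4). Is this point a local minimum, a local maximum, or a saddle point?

local minimum

The Hessian of V is constant: H = [[6, 0], [0, 8]].
det(H) = 6·8 − 0² = 48.
det(H) > 0 and tr(H) = 14 > 0, so H is positive definite and the point is a local minimum.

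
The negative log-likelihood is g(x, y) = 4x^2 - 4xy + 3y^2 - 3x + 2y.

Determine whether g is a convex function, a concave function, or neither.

convex

g is quadratic, so its Hessian is the constant matrix H = [[8, -4], [-4, 6]].
det(H) = 32, tr(H) = 14.
det(H) > 0 and tr(H) > 0, so H is positive definite everywhere: convex.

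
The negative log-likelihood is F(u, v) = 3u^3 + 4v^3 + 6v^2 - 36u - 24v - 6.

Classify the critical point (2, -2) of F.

The mixed partial ∂²F/∂u∂v is 0, so the Hessian at any point is diag(F_uu, F_vv) = diag(18u, 12(2v + 1)).
At (2, -2): H = diag(36, -36).
The eigenvalues have opposite signs, so H is indefinite: a saddle point.

saddle point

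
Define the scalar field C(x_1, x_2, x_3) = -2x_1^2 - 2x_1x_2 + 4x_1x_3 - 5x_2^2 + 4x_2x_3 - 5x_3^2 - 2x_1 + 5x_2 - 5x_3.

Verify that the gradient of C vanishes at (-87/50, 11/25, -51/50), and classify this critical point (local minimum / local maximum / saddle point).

local maximum

∇C = (-4x_1 - 2x_2 + 4x_3 - 2, -2x_1 - 10x_2 + 4x_3 + 5, 4x_1 + 4x_2 - 10x_3 - 5); substituting (-87/50, 11/25, -51/50) gives ∇C = (0, 0, 0), so (-87/50, 11/25, -51/50) is indeed a critical point.
The Hessian is constant: H = [[-4, -2, 4], [-2, -10, 4], [4, 4, -10]].
Leading principal minors: Δ₁ = -4, Δ₂ = 36, Δ₃ = -200.
The minors alternate sign starting negative (−, +, −), so H is negative definite: a local maximum.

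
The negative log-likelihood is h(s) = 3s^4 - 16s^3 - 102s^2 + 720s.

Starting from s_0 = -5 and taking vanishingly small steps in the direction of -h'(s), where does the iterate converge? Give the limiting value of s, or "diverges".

h'(s) = 12(s - 5)(s - 3)(s + 4), so h'(-5) = -960.
Gradient descent moves in the -h' direction, i.e. s is increasing.
The nearest critical point in that direction is s = -4, where h'' = 756 > 0 (a local minimum). The iterate converges there.

-4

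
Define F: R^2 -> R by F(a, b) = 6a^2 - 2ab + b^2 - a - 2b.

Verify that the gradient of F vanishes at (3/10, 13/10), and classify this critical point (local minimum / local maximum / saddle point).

∇F = (12a - 2b - 1, -2a + 2b - 2); substituting (3/10, 13/10) gives ∇F = (0, 0), so (3/10, 13/10) is indeed a critical point.
The Hessian of F is constant: H = [[12, -2], [-2, 2]].
det(H) = 12·2 − (-2)² = 20.
det(H) > 0 and tr(H) = 14 > 0, so H is positive definite and the point is a local minimum.

local minimum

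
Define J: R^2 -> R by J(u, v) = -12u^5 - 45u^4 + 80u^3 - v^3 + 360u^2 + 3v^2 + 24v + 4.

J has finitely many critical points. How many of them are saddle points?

4

J separates as a function of u plus a function of v, so ∇J=0 decouples.
∂J/∂u = -60u(u - 2)(u + 2)(u + 3) = 0 at u ∈ {-3, -2, 0, 2}; ∂J/∂v = -3(v - 4)(v + 2) = 0 at v ∈ {-2, 4}.
The Hessian is diagonal: diag(J_uu, J_vv). Second derivatives: J_uu(-3)=900, J_uu(-2)=-480, J_uu(0)=720, J_uu(2)=-2400; J_vv(-2)=18, J_vv(4)=-18.
Saddle points occur where the two diagonal entries have opposite signs: (-3, 4), (-2, -2), (0, 4), (2, -2). Count: 4.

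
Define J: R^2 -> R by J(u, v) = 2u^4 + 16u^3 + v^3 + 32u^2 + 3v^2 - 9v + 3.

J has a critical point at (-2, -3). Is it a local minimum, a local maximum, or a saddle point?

local maximum

The mixed partial ∂²J/∂u∂v is 0, so the Hessian at any point is diag(J_uu, J_vv) = diag(8(3u^2 + 12u + 8), 6(v + 1)).
At (-2, -3): H = diag(-32, -12).
Both eigenvalues are negative, so H is negative definite: a local maximum.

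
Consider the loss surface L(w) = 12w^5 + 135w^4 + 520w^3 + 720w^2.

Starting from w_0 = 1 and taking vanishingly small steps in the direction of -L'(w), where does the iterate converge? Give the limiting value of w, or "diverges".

0

L'(w) = 60w(w + 2)(w + 3)(w + 4), so L'(1) = 3600.
Gradient descent moves in the -L' direction, i.e. w is decreasing.
The nearest critical point in that direction is w = 0, where L'' = 1440 > 0 (a local minimum). The iterate converges there.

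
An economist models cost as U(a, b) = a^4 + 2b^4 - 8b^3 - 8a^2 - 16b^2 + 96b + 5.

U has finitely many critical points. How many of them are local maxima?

U separates as a function of a plus a function of b, so ∇U=0 decouples.
∂U/∂a = 4a(a - 2)(a + 2) = 0 at a ∈ {-2, 0, 2}; ∂U/∂b = 8(b - 3)(b - 2)(b + 2) = 0 at b ∈ {-2, 2, 3}.
The Hessian is diagonal: diag(U_aa, U_bb). Second derivatives: U_aa(-2)=32, U_aa(0)=-16, U_aa(2)=32; U_bb(-2)=160, U_bb(2)=-32, U_bb(3)=40.
Local maxima occur where both diagonal entries negative: (0, 2). Count: 1.

1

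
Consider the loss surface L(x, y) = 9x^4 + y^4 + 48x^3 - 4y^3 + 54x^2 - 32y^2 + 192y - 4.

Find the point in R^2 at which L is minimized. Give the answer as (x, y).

L(x,y) separates as P(x) + Q(y) − 4, so its minimum is min P + min Q − 4.
P'(x) = 36x(x + 1)(x + 3) vanishes at x ∈ {-3, -1, 0}; Q'(y) = 4(y - 4)(y - 3)(y + 4) vanishes at y ∈ {-4, 3, 4}.
Local minima of P (where P''>0): P(-3)=-81, P(0)=0. Local minima of Q: Q(-4)=-768, Q(4)=256.
So the global minimum of L is P(-3) + Q(-4) − 4 = -81 − 768 − 4 = -853, attained at (-3, -4).

(-3, -4)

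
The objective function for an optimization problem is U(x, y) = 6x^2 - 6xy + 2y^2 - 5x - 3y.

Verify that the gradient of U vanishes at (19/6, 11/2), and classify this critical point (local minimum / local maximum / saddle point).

local minimum

∇U = (12x - 6y - 5, -6x + 4y - 3); substituting (19/6, 11/2) gives ∇U = (0, 0), so (19/6, 11/2) is indeed a critical point.
The Hessian of U is constant: H = [[12, -6], [-6, 4]].
det(H) = 12·4 − (-6)² = 12.
det(H) > 0 and tr(H) = 16 > 0, so H is positive definite and the point is a local minimum.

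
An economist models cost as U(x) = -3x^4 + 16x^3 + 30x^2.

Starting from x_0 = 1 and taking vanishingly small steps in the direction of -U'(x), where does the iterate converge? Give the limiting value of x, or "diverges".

0

U'(x) = -12x(x - 5)(x + 1), so U'(1) = 96.
Gradient descent moves in the -U' direction, i.e. x is decreasing.
The nearest critical point in that direction is x = 0, where U'' = 60 > 0 (a local minimum). The iterate converges there.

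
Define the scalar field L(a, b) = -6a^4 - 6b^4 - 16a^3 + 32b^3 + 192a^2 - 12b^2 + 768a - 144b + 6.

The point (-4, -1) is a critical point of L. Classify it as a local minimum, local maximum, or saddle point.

The mixed partial ∂²L/∂a∂b is 0, so the Hessian at any point is diag(L_aa, L_bb) = diag(24(-3a^2 - 4a + 16), 24(-3b^2 + 8b - 1)).
At (-4, -1): H = diag(-384, -288).
Both eigenvalues are negative, so H is negative definite: a local maximum.

local maximum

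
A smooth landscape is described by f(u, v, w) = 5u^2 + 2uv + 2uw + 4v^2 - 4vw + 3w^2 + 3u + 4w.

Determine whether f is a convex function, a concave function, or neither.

f is quadratic, so its Hessian is the constant matrix H = [[10, 2, 2], [2, 8, -4], [2, -4, 6]].
Leading principal minors: 10, 76, 232.
All positive ⇒ H ≻ 0 ⇒ convex.

convex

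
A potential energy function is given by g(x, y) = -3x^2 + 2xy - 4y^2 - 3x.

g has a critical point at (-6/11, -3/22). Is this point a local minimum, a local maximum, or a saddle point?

The Hessian of g is constant: H = [[-6, 2], [2, -8]].
det(H) = (-6)·(-8) − 2² = 44.
det(H) > 0 and tr(H) = -14 < 0, so H is negative definite and the point is a local maximum.

local maximum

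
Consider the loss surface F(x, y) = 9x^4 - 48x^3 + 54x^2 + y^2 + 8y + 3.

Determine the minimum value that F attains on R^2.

F(x,y) separates as P(x) + Q(y) + 3, so its minimum is min P + min Q + 3.
P'(x) = 36x(x - 3)(x - 1) vanishes at x ∈ {0, 1, 3}; Q'(y) = 2y + 8 vanishes at y ∈ {-4}.
Local minima of P (where P''>0): P(0)=0, P(3)=-81. Local minima of Q: Q(-4)=-16.
So the global minimum of F is P(3) + Q(-4) + 3 = -81 − 16 + 3 = -94, attained at (3, -4).

-94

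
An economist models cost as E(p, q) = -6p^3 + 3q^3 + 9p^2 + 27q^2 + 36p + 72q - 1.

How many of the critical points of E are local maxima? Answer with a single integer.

E separates as a function of p plus a function of q, so ∇E=0 decouples.
∂E/∂p = -18(p - 2)(p + 1) = 0 at p ∈ {-1, 2}; ∂E/∂q = 9(q + 2)(q + 4) = 0 at q ∈ {-4, -2}.
The Hessian is diagonal: diag(E_pp, E_qq). Second derivatives: E_pp(-1)=54, E_pp(2)=-54; E_qq(-4)=-18, E_qq(-2)=18.
Local maxima occur where both diagonal entries negative: (2, -4). Count: 1.

1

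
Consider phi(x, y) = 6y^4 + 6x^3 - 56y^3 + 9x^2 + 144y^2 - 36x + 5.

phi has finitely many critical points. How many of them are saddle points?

phi separates as a function of x plus a function of y, so ∇phi=0 decouples.
∂phi/∂x = 18(x - 1)(x + 2) = 0 at x ∈ {-2, 1}; ∂phi/∂y = 24y(y - 4)(y - 3) = 0 at y ∈ {0, 3, 4}.
The Hessian is diagonal: diag(phi_xx, phi_yy). Second derivatives: phi_xx(-2)=-54, phi_xx(1)=54; phi_yy(0)=288, phi_yy(3)=-72, phi_yy(4)=96.
Saddle points occur where the two diagonal entries have opposite signs: (-2, 0), (-2, 4), (1, 3). Count: 3.

3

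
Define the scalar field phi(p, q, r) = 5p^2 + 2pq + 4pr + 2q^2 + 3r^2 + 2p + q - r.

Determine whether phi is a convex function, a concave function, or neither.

convex

phi is quadratic, so its Hessian is the constant matrix H = [[10, 2, 4], [2, 4, 0], [4, 0, 6]].
Leading principal minors: 10, 36, 152.
All positive ⇒ H ≻ 0 ⇒ convex.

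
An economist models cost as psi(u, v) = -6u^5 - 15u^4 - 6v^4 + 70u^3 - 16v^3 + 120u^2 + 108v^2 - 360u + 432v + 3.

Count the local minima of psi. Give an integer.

psi separates as a function of u plus a function of v, so ∇psi=0 decouples.
∂psi/∂u = -30(u - 2)(u - 1)(u + 2)(u + 3) = 0 at u ∈ {-3, -2, 1, 2}; ∂psi/∂v = -24(v - 3)(v + 2)(v + 3) = 0 at v ∈ {-3, -2, 3}.
The Hessian is diagonal: diag(psi_uu, psi_vv). Second derivatives: psi_uu(-3)=600, psi_uu(-2)=-360, psi_uu(1)=360, psi_uu(2)=-600; psi_vv(-3)=-144, psi_vv(-2)=120, psi_vv(3)=-720.
Local minima occur where both diagonal entries positive: (-3, -2), (1, -2). Count: 2.

2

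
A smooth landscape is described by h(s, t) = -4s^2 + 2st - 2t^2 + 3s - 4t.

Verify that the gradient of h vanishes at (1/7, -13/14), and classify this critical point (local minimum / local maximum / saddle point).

local maximum

∇h = (-8s + 2t + 3, 2s - 4t - 4); substituting (1/7, -13/14) gives ∇h = (0, 0), so (1/7, -13/14) is indeed a critical point.
The Hessian of h is constant: H = [[-8, 2], [2, -4]].
det(H) = (-8)·(-4) − 2² = 28.
det(H) > 0 and tr(H) = -12 < 0, so H is negative definite and the point is a local maximum.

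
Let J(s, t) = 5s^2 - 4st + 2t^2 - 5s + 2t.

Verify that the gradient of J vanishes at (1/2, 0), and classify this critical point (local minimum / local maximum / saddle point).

local minimum

∇J = (10s - 4t - 5, -4s + 4t + 2); substituting (1/2, 0) gives ∇J = (0, 0), so (1/2, 0) is indeed a critical point.
The Hessian of J is constant: H = [[10, -4], [-4, 4]].
det(H) = 10·4 − (-4)² = 24.
det(H) > 0 and tr(H) = 14 > 0, so H is positive definite and the point is a local minimum.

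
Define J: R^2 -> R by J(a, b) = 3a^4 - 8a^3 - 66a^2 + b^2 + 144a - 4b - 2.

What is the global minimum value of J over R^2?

J(a,b) separates as P(a) + Q(b) − 2, so its minimum is min P + min Q − 2.
P'(a) = 12(a - 4)(a - 1)(a + 3) vanishes at a ∈ {-3, 1, 4}; Q'(b) = 2b - 4 vanishes at b ∈ {2}.
Local minima of P (where P''>0): P(-3)=-567, P(4)=-224. Local minima of Q: Q(2)=-4.
So the global minimum of J is P(-3) + Q(2) − 2 = -567 − 4 − 2 = -573, attained at (-3, 2).

-573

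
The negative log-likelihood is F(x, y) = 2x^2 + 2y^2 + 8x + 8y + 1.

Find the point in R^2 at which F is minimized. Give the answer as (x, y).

F(x,y) separates as P(x) + Q(y) + 1, so its minimum is min P + min Q + 1.
P'(x) = 4x + 8 vanishes at x ∈ {-2}; Q'(y) = 4y + 8 vanishes at y ∈ {-2}.
Local minima of P (where P''>0): P(-2)=-8. Local minima of Q: Q(-2)=-8.
So the global minimum of F is P(-2) + Q(-2) + 1 = -8 − 8 + 1 = -15, attained at (-2, -2).

(-2, -2)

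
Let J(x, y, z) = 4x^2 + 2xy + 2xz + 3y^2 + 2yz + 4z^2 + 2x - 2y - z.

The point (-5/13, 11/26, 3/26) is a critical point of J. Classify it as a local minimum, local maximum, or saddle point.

The Hessian is constant: H = [[8, 2, 2], [2, 6, 2], [2, 2, 8]].
Leading principal minors: Δ₁ = 8, Δ₂ = 44, Δ₃ = 312.
All leading minors are positive, so H is positive definite: a local minimum.

local minimum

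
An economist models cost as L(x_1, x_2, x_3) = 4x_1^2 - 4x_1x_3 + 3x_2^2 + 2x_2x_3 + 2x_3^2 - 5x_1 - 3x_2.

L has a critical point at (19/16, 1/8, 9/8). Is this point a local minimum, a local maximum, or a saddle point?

The Hessian is constant: H = [[8, 0, -4], [0, 6, 2], [-4, 2, 4]].
Leading principal minors: Δ₁ = 8, Δ₂ = 48, Δ₃ = 64.
All leading minors are positive, so H is positive definite: a local minimum.

local minimum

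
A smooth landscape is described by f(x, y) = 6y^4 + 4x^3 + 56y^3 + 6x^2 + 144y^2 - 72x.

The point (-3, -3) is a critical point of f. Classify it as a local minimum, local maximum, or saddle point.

local maximum

The mixed partial ∂²f/∂x∂y is 0, so the Hessian at any point is diag(f_xx, f_yy) = diag(12(2x + 1), 24(3y^2 + 14y + 12)).
At (-3, -3): H = diag(-60, -72).
Both eigenvalues are negative, so H is negative definite: a local maximum.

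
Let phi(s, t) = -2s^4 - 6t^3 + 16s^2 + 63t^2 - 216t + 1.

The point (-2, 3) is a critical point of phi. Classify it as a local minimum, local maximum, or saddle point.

saddle point

The mixed partial ∂²phi/∂s∂t is 0, so the Hessian at any point is diag(phi_ss, phi_tt) = diag(8(-3s^2 + 4), 18(-2t + 7)).
At (-2, 3): H = diag(-64, 18).
The eigenvalues have opposite signs, so H is indefinite: a saddle point.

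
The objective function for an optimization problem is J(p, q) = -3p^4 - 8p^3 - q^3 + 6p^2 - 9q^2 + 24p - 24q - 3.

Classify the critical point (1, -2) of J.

The mixed partial ∂²J/∂p∂q is 0, so the Hessian at any point is diag(J_pp, J_qq) = diag(12(-3p^2 - 4p + 1), -6(q + 3)).
At (1, -2): H = diag(-72, -6).
Both eigenvalues are negative, so H is negative definite: a local maximum.

local maximum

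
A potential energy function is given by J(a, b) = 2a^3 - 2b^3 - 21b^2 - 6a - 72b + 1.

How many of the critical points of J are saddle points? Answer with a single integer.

2

J separates as a function of a plus a function of b, so ∇J=0 decouples.
∂J/∂a = 6(a - 1)(a + 1) = 0 at a ∈ {-1, 1}; ∂J/∂b = -6(b + 3)(b + 4) = 0 at b ∈ {-4, -3}.
The Hessian is diagonal: diag(J_aa, J_bb). Second derivatives: J_aa(-1)=-12, J_aa(1)=12; J_bb(-4)=6, J_bb(-3)=-6.
Saddle points occur where the two diagonal entries have opposite signs: (-1, -4), (1, -3). Count: 2.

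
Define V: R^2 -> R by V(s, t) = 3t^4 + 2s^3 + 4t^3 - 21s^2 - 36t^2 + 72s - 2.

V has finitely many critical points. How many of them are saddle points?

V separates as a function of s plus a function of t, so ∇V=0 decouples.
∂V/∂s = 6(s - 4)(s - 3) = 0 at s ∈ {3, 4}; ∂V/∂t = 12t(t - 2)(t + 3) = 0 at t ∈ {-3, 0, 2}.
The Hessian is diagonal: diag(V_ss, V_tt). Second derivatives: V_ss(3)=-6, V_ss(4)=6; V_tt(-3)=180, V_tt(0)=-72, V_tt(2)=120.
Saddle points occur where the two diagonal entries have opposite signs: (3, -3), (3, 2), (4, 0). Count: 3.

3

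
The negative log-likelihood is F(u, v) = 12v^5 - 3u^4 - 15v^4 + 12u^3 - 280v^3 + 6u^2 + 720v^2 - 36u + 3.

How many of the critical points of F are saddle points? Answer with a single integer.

F separates as a function of u plus a function of v, so ∇F=0 decouples.
∂F/∂u = -12(u - 3)(u - 1)(u + 1) = 0 at u ∈ {-1, 1, 3}; ∂F/∂v = 60v(v - 3)(v - 2)(v + 4) = 0 at v ∈ {-4, 0, 2, 3}.
The Hessian is diagonal: diag(F_uu, F_vv). Second derivatives: F_uu(-1)=-96, F_uu(1)=48, F_uu(3)=-96; F_vv(-4)=-10080, F_vv(0)=1440, F_vv(2)=-720, F_vv(3)=1260.
Saddle points occur where the two diagonal entries have opposite signs: (-1, 0), (-1, 3), (1, -4), (1, 2), (3, 0), (3, 3). Count: 6.

6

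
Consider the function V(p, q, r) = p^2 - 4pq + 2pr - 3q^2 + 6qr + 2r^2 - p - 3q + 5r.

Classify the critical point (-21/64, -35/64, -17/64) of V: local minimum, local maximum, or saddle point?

saddle point

The Hessian is constant: H = [[2, -4, 2], [-4, -6, 6], [2, 6, 4]].
Leading principal minors: Δ₁ = 2, Δ₂ = -28, Δ₃ = -256.
The minors fit neither the all-positive nor the alternating-sign pattern, so H is indefinite: a saddle point.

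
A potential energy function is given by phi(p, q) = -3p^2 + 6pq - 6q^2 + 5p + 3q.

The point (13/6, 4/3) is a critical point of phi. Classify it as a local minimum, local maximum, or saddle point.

The Hessian of phi is constant: H = [[-6, 6], [6, -12]].
det(H) = (-6)·(-12) − 6² = 36.
det(H) > 0 and tr(H) = -18 < 0, so H is negative definite and the point is a local maximum.

local maximum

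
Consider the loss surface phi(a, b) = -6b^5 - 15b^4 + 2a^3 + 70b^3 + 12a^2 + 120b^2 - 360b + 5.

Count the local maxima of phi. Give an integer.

phi separates as a function of a plus a function of b, so ∇phi=0 decouples.
∂phi/∂a = 6a(a + 4) = 0 at a ∈ {-4, 0}; ∂phi/∂b = -30(b - 2)(b - 1)(b + 2)(b + 3) = 0 at b ∈ {-3, -2, 1, 2}.
The Hessian is diagonal: diag(phi_aa, phi_bb). Second derivatives: phi_aa(-4)=-24, phi_aa(0)=24; phi_bb(-3)=600, phi_bb(-2)=-360, phi_bb(1)=360, phi_bb(2)=-600.
Local maxima occur where both diagonal entries negative: (-4, -2), (-4, 2). Count: 2.

2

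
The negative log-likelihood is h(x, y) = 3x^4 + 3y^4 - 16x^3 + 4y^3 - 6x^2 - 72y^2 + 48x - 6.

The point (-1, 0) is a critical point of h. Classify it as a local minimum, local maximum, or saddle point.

The mixed partial ∂²h/∂x∂y is 0, so the Hessian at any point is diag(h_xx, h_yy) = diag(12(3x^2 - 8x - 1), 12(3y^2 + 2y - 12)).
At (-1, 0): H = diag(120, -144).
The eigenvalues have opposite signs, so H is indefinite: a saddle point.

saddle point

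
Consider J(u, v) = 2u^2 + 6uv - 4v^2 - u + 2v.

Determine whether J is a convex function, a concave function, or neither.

neither

J is quadratic, so its Hessian is the constant matrix H = [[4, 6], [6, -8]].
det(H) = -68, tr(H) = -4.
det(H) < 0, so H is indefinite: neither convex nor concave.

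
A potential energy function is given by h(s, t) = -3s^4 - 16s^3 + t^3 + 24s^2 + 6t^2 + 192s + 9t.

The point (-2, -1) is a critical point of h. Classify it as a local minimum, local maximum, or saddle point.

The mixed partial ∂²h/∂s∂t is 0, so the Hessian at any point is diag(h_ss, h_tt) = diag(12(-3s^2 - 8s + 4), 6(t + 2)).
At (-2, -1): H = diag(96, 6).
Both eigenvalues are positive, so H is positive definite: a local minimum.

local minimum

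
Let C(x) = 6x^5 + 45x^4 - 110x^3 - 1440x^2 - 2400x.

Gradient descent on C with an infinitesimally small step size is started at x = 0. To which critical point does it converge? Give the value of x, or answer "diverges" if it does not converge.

C'(x) = 30(x - 4)(x + 1)(x + 4)(x + 5), so C'(0) = -2400.
Gradient descent moves in the -C' direction, i.e. x is increasing.
The nearest critical point in that direction is x = 4, where C'' = 10800 > 0 (a local minimum). The iterate converges there.

4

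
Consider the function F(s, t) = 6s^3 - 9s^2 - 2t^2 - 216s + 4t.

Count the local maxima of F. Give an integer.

1

F separates as a function of s plus a function of t, so ∇F=0 decouples.
∂F/∂s = 18(s - 4)(s + 3) = 0 at s ∈ {-3, 4}; ∂F/∂t = -4(t - 1) = 0 at t ∈ {1}.
The Hessian is diagonal: diag(F_ss, F_tt). Second derivatives: F_ss(-3)=-126, F_ss(4)=126; F_tt(1)=-4.
Local maxima occur where both diagonal entries negative: (-3, 1). Count: 1.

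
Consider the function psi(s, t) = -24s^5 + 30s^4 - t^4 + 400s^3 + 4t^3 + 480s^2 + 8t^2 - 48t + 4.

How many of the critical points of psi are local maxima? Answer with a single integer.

4

psi separates as a function of s plus a function of t, so ∇psi=0 decouples.
∂psi/∂s = -120s(s - 4)(s + 1)(s + 2) = 0 at s ∈ {-2, -1, 0, 4}; ∂psi/∂t = -4(t - 3)(t - 2)(t + 2) = 0 at t ∈ {-2, 2, 3}.
The Hessian is diagonal: diag(psi_ss, psi_tt). Second derivatives: psi_ss(-2)=1440, psi_ss(-1)=-600, psi_ss(0)=960, psi_ss(4)=-14400; psi_tt(-2)=-80, psi_tt(2)=16, psi_tt(3)=-20.
Local maxima occur where both diagonal entries negative: (-1, -2), (-1, 3), (4, -2), (4, 3). Count: 4.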